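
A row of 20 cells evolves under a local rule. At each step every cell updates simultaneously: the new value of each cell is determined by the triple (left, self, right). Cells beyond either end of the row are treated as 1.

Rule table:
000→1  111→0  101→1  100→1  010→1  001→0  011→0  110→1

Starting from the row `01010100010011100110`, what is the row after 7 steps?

11111111011000110011
00000001101110011000
11111100110011001110
00000110011001100011
11110011001100111000
00011001100110001110
11001100110011100011

11001100110011100011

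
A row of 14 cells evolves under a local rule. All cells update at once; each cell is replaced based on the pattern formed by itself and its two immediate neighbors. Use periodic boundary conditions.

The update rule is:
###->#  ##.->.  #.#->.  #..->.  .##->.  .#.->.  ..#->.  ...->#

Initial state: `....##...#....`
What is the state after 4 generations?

###....#...###
##..##...#..##
#......#.....#
..####...###..

..####...###..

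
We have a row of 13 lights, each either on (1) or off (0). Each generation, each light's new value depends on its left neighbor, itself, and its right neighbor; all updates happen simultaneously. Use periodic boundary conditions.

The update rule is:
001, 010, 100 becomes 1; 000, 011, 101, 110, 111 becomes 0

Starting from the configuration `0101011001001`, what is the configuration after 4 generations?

0010010010001

0101000111111
0101101000000
1100001100000
0010010010001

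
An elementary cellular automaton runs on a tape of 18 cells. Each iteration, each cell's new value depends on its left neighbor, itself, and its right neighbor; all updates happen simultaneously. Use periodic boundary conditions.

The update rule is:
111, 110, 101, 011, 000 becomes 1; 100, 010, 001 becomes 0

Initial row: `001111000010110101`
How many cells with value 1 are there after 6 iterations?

001111011001111010
101111111001111100
011111111001111100
011111111001111101
111111111001111110
111111111001111111
count of 1: 16

16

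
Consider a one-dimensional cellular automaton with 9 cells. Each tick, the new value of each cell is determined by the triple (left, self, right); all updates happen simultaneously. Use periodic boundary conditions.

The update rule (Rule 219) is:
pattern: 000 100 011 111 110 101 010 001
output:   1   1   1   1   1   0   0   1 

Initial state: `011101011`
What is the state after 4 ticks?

011100011
011111111
011111111  (fixed point — unchanged through tick 4)

011111111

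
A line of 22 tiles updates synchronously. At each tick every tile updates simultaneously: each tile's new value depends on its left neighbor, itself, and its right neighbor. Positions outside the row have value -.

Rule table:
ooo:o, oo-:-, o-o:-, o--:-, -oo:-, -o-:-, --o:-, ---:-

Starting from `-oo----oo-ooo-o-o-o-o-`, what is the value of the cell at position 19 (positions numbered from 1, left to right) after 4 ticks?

-

-----------o----------
----------------------
----------------------  (fixed point — unchanged through tick 4)
position 19 holds -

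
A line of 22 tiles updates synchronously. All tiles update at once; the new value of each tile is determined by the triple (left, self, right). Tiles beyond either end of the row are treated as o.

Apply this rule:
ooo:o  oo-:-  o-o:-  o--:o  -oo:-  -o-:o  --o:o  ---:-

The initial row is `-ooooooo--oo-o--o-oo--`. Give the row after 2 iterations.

--ooooo-oo---oooo---oo
oo-ooo----o-o-oo-o-o-o

oo-ooo----o-o-oo-o-o-o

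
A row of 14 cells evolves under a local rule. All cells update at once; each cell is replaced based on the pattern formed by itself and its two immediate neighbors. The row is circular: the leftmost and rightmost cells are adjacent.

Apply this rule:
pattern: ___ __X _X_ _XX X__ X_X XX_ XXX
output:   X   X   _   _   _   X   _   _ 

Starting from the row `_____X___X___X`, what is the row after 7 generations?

XX__XXXX__XX__

_XXXX__XX__XX_
X_____X___X___
__XXXX__XX__XX
_X_____X___X__
X__XXXX__XX__X
__X_____X___X_
XX__XXXX__XX__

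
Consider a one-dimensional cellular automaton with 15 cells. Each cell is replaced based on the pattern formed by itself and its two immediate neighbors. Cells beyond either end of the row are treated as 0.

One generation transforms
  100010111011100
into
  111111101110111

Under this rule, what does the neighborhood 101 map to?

At position 5 the neighborhood is 101; the next row has 1 there.

1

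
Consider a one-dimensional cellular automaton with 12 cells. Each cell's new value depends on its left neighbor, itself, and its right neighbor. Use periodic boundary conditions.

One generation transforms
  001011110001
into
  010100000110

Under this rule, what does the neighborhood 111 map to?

At position 5 the neighborhood is 111; the next row has 0 there.

0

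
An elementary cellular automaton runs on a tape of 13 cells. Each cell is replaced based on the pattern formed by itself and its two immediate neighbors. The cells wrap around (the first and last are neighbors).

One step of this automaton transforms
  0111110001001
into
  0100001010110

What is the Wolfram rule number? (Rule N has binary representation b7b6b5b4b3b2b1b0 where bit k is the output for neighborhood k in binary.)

position 2: 111 → 0  (bit 7 = 0)
position 5: 110 → 0  (bit 6 = 0)
position 0: 101 → 0  (bit 5 = 0)
position 6: 100 → 1  (bit 4 = 1)
position 1: 011 → 1  (bit 3 = 1)
position 9: 010 → 0  (bit 2 = 0)
position 8: 001 → 1  (bit 1 = 1)
position 7: 000 → 0  (bit 0 = 0)
bits b7..b0 = 00011010 = 26

26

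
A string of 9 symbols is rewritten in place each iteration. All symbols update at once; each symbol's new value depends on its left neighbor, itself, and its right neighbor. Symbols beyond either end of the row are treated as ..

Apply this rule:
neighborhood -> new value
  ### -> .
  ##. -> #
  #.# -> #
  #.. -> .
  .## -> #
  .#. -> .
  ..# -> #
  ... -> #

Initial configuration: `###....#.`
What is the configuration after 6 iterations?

iteration 1: #.#.###..
iteration 2: .#.##.#.#
iteration 3: #.####.#.
iteration 4: .##..##..
iteration 5: ###.###.#
iteration 6: #.###.##.

#.###.##.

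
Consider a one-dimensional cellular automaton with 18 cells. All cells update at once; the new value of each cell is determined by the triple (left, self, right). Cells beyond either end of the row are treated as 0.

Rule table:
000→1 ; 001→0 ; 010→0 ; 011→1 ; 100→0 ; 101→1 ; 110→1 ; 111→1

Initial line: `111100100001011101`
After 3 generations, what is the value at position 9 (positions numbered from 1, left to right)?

111100001100111110
111101101100111110
111111111100111110
position 9 holds 1

1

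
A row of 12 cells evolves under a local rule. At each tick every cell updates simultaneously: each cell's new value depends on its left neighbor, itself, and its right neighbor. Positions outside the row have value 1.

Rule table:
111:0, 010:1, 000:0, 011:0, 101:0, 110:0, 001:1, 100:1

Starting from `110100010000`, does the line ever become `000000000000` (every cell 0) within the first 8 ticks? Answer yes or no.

no

tick 1: 000110111001
tick 2: 101000000110
tick 3: 001100001000
tick 4: 110010011101
tick 5: 001111100000
tick 6: 110000010001
tick 7: 001000111010
tick 8: 111101000010
tick 8 is 111101000010, still not uniform 0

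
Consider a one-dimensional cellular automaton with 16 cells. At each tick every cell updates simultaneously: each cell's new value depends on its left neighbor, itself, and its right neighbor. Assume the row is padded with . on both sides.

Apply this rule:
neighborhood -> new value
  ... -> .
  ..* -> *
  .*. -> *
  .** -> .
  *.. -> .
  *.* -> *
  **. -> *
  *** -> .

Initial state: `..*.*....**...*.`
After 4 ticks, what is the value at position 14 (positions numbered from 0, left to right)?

*

.****...*.*..**.
*...*..****.*.*.
*..**.*...*****.
*.*.***..*....*.
position 14 holds *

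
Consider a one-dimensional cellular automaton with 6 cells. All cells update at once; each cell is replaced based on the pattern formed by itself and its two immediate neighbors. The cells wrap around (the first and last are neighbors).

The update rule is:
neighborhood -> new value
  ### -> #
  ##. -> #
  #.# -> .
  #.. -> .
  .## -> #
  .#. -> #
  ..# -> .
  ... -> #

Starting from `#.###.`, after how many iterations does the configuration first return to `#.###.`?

#.###.

1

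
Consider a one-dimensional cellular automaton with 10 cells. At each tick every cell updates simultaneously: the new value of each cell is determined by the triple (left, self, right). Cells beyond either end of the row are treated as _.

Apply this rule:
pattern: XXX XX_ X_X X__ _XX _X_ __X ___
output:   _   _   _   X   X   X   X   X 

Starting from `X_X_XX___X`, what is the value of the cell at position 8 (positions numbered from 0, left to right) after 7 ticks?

tick 1: X_X_X_XXXX
tick 2: X_X_X_X___
tick 3: X_X_X_XXXX  (repeats tick 1; period 2)
tick 7: X_X_X_XXXX
position 8 holds X

X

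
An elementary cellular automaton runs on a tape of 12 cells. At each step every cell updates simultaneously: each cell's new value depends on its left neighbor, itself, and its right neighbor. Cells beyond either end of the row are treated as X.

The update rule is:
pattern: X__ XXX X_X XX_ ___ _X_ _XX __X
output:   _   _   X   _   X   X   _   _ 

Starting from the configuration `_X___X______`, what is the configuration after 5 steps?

X_______XXX_

step 1: XX_X_X_XXXX_
step 2: __XXXXX____X
step 3: ________XX__
step 4: _XXXXXX_____
step 5: X_______XXX_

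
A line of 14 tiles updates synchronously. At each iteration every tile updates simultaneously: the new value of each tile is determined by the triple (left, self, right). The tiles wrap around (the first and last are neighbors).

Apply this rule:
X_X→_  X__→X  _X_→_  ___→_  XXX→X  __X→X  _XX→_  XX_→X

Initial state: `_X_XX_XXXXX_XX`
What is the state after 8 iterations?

____X__XXXX__X
X__X_XX_XXXXX_
_XX___X__XXXX_
X_XX_X_XX_XXXX
X__X____X__XXX
XXX_X__X_XX_XX
XXX__XX___X__X
XXXXX_XX_X_XX_

XXXXX_XX_X_XX_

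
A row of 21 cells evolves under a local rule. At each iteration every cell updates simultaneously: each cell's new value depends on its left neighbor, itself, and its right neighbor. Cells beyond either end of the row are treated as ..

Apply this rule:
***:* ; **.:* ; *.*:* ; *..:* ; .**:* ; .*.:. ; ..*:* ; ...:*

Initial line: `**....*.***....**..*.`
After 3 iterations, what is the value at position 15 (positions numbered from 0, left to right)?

*

iteration 1: ******.************.*
iteration 2: ********************.
iteration 3: *********************
position 15 holds *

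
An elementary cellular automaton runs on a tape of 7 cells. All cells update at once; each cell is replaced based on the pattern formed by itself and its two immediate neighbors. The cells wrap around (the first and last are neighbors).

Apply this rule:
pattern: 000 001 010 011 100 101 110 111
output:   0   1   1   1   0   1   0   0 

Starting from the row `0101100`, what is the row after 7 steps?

step 1: 1111000
step 2: 1000001
step 3: 0000011
step 4: 0000110
step 5: 0001100
step 6: 0011000
step 7: 0110000

0110000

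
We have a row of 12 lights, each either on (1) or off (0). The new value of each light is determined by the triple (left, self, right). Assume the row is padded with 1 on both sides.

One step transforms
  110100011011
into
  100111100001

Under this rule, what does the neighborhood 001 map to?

1

At position 6 the neighborhood is 001; the next row has 1 there.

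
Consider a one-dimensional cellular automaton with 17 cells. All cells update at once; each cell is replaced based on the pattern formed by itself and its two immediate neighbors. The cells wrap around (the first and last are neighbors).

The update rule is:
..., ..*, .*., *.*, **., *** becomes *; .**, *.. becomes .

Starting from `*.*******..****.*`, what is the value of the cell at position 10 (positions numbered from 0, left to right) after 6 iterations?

**.******.*.****.
.**.********.****
*.**.********.***
**.**.********.**
***.**.********.*
****.**.********.
position 10 holds *

*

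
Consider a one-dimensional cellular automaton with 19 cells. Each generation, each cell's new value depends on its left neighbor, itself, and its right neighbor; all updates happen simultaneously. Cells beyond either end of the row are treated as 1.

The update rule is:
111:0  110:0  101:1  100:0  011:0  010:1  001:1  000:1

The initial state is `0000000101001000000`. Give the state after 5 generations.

0111111111011011111
1000000000100100000
0011111111101101111
0100000000010010000
1101111111110110111

1101111111110110111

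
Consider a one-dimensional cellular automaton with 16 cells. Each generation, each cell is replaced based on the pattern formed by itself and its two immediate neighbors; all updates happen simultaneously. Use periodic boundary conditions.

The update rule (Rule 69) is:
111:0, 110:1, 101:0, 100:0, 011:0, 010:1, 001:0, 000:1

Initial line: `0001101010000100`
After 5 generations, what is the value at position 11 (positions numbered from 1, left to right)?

1100101010110101
0100101010010100
0100101010010101
0100101010010101  (fixed point — unchanged through generation 5)
position 11 holds 0

0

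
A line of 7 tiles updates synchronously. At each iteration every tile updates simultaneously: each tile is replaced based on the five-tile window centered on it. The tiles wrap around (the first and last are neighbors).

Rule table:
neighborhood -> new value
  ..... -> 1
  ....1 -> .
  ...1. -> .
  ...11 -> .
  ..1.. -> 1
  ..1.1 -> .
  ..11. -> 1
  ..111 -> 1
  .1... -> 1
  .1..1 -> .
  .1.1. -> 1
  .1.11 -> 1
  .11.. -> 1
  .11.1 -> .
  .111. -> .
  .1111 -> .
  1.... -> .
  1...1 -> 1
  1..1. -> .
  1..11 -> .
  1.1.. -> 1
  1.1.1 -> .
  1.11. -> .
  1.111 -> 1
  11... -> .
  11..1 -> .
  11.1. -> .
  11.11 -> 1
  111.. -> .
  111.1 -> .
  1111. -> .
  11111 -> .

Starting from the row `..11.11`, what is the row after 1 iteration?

..1.1.1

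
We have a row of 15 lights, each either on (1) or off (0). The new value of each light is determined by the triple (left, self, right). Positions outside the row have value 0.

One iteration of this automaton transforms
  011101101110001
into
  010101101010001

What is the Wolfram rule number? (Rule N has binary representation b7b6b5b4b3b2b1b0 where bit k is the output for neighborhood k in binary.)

position 2: 111 → 0  (bit 7 = 0)
position 3: 110 → 1  (bit 6 = 1)
position 4: 101 → 0  (bit 5 = 0)
position 11: 100 → 0  (bit 4 = 0)
position 1: 011 → 1  (bit 3 = 1)
position 14: 010 → 1  (bit 2 = 1)
position 0: 001 → 0  (bit 1 = 0)
position 12: 000 → 0  (bit 0 = 0)
bits b7..b0 = 01001100 = 76

76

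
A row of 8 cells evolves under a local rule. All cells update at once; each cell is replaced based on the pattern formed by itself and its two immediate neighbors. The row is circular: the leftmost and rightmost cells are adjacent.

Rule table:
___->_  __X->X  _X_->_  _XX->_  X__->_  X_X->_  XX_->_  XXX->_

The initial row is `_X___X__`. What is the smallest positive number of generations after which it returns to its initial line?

generation 1: X___X___
generation 2: ___X___X
generation 3: __X___X_
generation 4: _X___X__

4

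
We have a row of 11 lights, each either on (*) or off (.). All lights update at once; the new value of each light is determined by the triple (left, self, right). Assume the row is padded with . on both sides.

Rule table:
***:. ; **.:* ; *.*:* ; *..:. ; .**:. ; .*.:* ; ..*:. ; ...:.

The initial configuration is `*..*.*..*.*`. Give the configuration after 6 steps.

*....*....*

step 1: *..***..***
step 2: *....*....*
step 3: *....*....*  (fixed point — unchanged through step 6)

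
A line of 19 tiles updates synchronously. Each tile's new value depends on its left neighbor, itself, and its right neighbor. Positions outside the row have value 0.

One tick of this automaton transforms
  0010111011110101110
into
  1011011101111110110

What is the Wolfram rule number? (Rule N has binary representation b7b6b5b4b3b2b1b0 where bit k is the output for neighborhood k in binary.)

229

position 5: 111 → 1  (bit 7 = 1)
position 6: 110 → 1  (bit 6 = 1)
position 3: 101 → 1  (bit 5 = 1)
position 18: 100 → 0  (bit 4 = 0)
position 4: 011 → 0  (bit 3 = 0)
position 2: 010 → 1  (bit 2 = 1)
position 1: 001 → 0  (bit 1 = 0)
position 0: 000 → 1  (bit 0 = 1)
bits b7..b0 = 11100101 = 229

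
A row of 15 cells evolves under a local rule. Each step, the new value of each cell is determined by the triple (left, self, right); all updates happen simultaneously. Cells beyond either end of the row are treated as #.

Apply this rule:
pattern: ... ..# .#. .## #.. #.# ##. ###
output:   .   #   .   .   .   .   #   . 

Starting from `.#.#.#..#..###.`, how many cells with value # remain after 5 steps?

.......#..#..#.
......#..#..#..
.....#..#..#..#
....#..#..#..#.
...#..#..#..#..
count of #: 4

4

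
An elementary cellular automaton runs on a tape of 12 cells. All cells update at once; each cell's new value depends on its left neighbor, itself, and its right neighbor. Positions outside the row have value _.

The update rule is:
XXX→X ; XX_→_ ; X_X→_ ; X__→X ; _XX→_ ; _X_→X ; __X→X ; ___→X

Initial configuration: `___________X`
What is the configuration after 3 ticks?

X_XXXXXXXX_X

XXXXXXXXXXXX
_XXXXXXXXXX_
X_XXXXXXXX_X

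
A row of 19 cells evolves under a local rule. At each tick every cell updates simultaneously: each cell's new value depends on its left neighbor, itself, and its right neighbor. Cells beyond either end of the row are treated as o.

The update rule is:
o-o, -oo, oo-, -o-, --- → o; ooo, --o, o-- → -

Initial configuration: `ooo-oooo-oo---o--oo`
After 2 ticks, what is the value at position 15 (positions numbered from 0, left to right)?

-

tick 1: --ooo--oooo-o-o--o-
tick 2: --o-o--o--ooooo--oo
position 15 holds -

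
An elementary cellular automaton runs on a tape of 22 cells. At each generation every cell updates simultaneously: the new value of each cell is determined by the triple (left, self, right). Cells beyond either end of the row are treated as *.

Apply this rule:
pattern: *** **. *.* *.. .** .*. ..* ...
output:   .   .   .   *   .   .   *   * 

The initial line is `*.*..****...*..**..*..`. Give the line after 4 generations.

...**....***.**..**.**
***..****......**.....
...**....******..*****
***..****......**.....

***..****......**.....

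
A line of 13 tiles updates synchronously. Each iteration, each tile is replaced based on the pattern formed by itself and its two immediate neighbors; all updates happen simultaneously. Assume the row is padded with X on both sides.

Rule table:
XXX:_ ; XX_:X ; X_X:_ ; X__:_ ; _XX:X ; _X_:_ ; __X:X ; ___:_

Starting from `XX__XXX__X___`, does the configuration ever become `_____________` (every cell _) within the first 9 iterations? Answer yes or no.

no

_X_XX_X_X___X
___XX______XX
__XXX_____XX_
_XX_X____XXX_
_XX_____XX_X_
_XX____XXX___
_XX___XX_X__X
_XX__XXX___XX
_XX_XX_X__XX_
iteration 9 is _XX_XX_X__XX_, still not uniform _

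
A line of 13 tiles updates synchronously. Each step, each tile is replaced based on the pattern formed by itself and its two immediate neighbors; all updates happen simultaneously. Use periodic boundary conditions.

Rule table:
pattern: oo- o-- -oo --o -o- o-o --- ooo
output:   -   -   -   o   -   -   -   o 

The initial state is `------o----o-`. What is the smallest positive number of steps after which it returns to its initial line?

13

-----o----o--
----o----o---
---o----o----
--o----o-----
-o----o------
o----o-------
----o-------o
---o-------o-
--o-------o--
-o-------o---
o-------o----
-------o----o
------o----o-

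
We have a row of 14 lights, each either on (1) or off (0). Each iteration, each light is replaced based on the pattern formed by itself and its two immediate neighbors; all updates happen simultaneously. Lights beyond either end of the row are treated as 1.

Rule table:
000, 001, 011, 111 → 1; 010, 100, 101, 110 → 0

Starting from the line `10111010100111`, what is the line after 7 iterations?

01111111111111

iteration 1: 00110000001111
iteration 2: 01100111111111
iteration 3: 01001111111111
iteration 4: 00011111111111
iteration 5: 01111111111111
iteration 6: 01111111111111  (fixed point — unchanged through iteration 7)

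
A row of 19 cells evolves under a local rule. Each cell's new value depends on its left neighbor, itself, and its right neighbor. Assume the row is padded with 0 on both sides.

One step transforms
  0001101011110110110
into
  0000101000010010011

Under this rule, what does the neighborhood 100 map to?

1

At position 18 the neighborhood is 100; the next row has 1 there.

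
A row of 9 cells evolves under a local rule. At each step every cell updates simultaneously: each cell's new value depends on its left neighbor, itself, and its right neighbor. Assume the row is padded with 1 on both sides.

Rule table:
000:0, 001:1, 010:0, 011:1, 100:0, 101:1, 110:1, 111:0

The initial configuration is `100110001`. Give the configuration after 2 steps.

101110011
111010110

111010110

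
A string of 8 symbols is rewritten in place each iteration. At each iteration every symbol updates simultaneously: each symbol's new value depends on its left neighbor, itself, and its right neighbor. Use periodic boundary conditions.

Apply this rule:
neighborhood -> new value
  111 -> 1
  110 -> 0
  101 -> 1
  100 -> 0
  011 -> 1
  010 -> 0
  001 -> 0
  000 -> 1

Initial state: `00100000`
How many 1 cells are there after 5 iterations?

4

10001111
00101111
00011110
11011100
10111000
count of 1: 4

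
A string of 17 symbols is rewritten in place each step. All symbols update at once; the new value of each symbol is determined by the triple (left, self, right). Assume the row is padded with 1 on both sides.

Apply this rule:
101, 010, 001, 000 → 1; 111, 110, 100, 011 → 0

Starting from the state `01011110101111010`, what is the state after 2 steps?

11100001110000111
00001110000111000

00001110000111000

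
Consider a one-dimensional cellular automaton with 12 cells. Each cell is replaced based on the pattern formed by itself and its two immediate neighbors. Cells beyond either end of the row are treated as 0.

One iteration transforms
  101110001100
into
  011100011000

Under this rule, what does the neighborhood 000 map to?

0

At position 6 the neighborhood is 000; the next row has 0 there.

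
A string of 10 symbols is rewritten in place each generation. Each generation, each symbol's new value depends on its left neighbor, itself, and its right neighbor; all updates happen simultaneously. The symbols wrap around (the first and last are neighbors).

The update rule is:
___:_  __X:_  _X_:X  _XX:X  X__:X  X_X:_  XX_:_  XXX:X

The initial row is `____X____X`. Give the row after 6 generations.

X___XX___X
_X__X_X__X
_XX_X_XX_X
_X__X_X__X  (repeats generation 2; period 2)
generation 6: _X__X_X__X

_X__X_X__X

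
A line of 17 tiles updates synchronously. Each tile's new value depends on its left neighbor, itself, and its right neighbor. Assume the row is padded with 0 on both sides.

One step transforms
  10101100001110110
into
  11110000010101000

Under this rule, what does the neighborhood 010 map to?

At position 0 the neighborhood is 010; the next row has 1 there.

1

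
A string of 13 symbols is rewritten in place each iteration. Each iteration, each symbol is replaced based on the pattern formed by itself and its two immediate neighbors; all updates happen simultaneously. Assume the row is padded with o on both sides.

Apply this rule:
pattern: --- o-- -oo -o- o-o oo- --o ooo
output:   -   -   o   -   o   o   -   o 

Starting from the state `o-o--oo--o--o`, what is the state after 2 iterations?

iteration 1: oo---oo-----o
iteration 2: oo---oo-----o

oo---oo-----o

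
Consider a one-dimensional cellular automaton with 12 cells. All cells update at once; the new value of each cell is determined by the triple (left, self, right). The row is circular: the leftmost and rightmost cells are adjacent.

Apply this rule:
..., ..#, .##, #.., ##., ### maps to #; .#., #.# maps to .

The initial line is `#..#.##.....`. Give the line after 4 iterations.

iteration 1: .##..#######
iteration 2: .###########
iteration 3: .###########  (fixed point — unchanged through iteration 4)

.###########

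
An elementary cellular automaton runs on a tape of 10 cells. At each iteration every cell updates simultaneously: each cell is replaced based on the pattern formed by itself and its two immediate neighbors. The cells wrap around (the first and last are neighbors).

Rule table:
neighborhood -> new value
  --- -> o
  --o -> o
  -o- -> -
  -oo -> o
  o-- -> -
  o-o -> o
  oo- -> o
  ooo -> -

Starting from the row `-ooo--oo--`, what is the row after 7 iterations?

oo-ooooooo

oo-o-ooo-o
-oo-oo-ooo
oooooooo-o
-------ooo
-ooooooo-o
oo-----oo-
oo-ooooooo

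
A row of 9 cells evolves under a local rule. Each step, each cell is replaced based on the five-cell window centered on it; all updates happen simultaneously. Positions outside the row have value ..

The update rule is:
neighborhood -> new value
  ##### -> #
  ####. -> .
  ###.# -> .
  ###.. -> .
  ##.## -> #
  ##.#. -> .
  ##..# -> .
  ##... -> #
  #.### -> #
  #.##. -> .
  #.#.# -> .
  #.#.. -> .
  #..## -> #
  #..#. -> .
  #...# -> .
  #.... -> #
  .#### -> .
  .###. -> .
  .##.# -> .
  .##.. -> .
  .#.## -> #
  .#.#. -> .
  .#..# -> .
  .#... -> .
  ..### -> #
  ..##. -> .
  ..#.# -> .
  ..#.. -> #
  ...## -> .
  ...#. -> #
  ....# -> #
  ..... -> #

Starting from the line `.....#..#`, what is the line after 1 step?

######..#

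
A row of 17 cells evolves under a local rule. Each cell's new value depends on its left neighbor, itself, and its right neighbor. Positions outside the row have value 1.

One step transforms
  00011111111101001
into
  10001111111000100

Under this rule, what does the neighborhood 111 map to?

At position 4 the neighborhood is 111; the next row has 1 there.

1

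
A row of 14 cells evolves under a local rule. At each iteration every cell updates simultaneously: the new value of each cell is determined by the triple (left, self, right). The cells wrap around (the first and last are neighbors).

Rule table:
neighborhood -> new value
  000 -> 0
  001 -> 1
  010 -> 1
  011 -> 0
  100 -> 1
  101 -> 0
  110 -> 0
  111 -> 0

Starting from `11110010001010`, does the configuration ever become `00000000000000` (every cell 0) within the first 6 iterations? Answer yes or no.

00001111011010
00010000000011
10111000000100
10000100001111
01001110010000
11110001111000
iteration 6 is 11110001111000, still not uniform 0

no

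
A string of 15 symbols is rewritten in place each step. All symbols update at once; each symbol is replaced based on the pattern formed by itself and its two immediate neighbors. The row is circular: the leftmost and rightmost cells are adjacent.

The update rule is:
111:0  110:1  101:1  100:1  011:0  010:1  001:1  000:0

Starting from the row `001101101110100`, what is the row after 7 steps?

010110011011110

010110110011110
111011011100011
001101100110100
010110111011110
111011001100011
001101110110100
010110011011110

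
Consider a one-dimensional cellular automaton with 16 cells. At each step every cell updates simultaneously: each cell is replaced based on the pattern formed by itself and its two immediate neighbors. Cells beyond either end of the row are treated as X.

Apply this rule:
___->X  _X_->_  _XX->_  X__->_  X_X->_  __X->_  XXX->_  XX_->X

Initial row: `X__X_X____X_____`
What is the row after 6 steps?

X______XX_____X_

step 1: X______XX___XXX_
step 2: X_XXXX__X_X___X_
step 3: X____X______X___
step 4: X_XX___XXXX___X_
step 5: X__X_X____X_X___
step 6: X______XX_____X_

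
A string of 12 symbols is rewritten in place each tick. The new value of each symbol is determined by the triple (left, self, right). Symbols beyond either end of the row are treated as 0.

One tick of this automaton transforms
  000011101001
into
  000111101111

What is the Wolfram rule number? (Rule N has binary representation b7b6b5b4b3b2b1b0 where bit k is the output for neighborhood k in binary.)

position 5: 111 → 1  (bit 7 = 1)
position 6: 110 → 1  (bit 6 = 1)
position 7: 101 → 0  (bit 5 = 0)
position 9: 100 → 1  (bit 4 = 1)
position 4: 011 → 1  (bit 3 = 1)
position 8: 010 → 1  (bit 2 = 1)
position 3: 001 → 1  (bit 1 = 1)
position 0: 000 → 0  (bit 0 = 0)
bits b7..b0 = 11011110 = 222

222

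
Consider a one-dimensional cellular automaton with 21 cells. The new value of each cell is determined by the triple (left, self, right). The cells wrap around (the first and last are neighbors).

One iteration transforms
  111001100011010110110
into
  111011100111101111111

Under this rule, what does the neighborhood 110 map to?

At position 2 the neighborhood is 110; the next row has 1 there.

1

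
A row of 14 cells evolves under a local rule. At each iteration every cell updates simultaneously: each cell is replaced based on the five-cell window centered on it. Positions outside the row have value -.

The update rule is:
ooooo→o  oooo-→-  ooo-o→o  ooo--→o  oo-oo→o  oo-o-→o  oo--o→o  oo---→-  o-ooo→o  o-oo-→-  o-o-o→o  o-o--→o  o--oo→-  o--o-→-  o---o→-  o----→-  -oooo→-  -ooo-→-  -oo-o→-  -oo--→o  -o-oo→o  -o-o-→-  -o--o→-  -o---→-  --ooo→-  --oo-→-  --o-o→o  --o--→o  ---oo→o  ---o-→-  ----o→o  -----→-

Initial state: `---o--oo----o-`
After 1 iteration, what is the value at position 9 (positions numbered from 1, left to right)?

iteration 1: -o-o---o--o-o-
position 9 holds -

-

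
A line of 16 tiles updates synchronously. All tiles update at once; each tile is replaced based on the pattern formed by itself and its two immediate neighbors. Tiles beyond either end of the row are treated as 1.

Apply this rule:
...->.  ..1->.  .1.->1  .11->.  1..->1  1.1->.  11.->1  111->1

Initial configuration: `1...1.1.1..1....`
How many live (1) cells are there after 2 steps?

8

11..1.1.11.11...
111.1.1..1..11..
count of 1: 8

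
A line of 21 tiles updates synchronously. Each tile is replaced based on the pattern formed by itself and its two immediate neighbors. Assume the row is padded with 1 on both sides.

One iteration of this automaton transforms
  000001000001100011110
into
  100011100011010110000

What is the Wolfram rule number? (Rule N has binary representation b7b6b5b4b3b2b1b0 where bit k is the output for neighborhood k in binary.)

30

position 17: 111 → 0  (bit 7 = 0)
position 12: 110 → 0  (bit 6 = 0)
position 20: 101 → 0  (bit 5 = 0)
position 0: 100 → 1  (bit 4 = 1)
position 11: 011 → 1  (bit 3 = 1)
position 5: 010 → 1  (bit 2 = 1)
position 4: 001 → 1  (bit 1 = 1)
position 1: 000 → 0  (bit 0 = 0)
bits b7..b0 = 00011110 = 30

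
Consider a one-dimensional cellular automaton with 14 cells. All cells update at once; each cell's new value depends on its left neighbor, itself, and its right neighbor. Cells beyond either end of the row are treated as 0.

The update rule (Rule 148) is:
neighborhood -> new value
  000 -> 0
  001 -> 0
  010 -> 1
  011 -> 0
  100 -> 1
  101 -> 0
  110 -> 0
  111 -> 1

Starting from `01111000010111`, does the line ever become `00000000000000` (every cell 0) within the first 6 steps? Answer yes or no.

step 1: 00110100010010
step 2: 00000110011011
step 3: 00000001000000
step 4: 00000001100000
step 5: 00000000010000
step 6: 00000000011000
step 6 is 00000000011000, still not uniform 0

no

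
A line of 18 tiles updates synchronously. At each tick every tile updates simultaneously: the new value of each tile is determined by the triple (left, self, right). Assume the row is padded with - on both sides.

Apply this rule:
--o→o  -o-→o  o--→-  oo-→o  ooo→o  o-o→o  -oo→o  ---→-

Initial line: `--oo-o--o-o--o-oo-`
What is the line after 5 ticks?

ooooooooooooooooo-

-ooooo-oooo-ooooo-
ooooooooooooooooo-
ooooooooooooooooo-  (fixed point — unchanged through tick 5)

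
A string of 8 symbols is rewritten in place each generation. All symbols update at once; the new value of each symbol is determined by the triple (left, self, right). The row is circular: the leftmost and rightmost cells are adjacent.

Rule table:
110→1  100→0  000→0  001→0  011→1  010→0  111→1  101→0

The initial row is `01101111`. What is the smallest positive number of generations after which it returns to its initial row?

01101111

1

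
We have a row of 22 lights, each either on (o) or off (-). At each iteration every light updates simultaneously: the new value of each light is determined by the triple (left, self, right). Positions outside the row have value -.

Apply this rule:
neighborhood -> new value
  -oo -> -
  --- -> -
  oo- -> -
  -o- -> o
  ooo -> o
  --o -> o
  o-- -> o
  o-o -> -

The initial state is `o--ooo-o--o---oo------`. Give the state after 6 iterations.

iteration 1: ooo-o--ooooo-o--o-----
iteration 2: -o--ooo-ooo--ooooo----
iteration 3: oooo-o---o-oo-ooo-o---
iteration 4: -oo--oo-oo-----o--oo--
iteration 5: o--oo-----o---oooo--o-
iteration 6: ooo--o---ooo-o-oo-oooo

ooo--o---ooo-o-oo-oooo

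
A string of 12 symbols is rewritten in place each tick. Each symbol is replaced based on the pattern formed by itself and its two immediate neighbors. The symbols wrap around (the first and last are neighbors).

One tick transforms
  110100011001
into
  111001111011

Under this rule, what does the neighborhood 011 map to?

At position 7 the neighborhood is 011; the next row has 1 there.

1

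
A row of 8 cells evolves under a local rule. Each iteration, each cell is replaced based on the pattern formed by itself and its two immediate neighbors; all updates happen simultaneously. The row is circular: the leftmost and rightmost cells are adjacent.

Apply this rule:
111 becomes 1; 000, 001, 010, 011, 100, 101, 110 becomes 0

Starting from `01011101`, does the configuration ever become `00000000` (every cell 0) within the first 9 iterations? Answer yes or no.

iteration 1: 00001000
iteration 2: 00000000
all cells are 0 at iteration 2

yes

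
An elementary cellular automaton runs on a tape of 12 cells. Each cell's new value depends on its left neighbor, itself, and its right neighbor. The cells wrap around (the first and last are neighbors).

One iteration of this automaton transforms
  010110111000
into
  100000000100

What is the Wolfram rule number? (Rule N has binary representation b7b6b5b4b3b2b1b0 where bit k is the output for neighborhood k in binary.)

18

position 7: 111 → 0  (bit 7 = 0)
position 4: 110 → 0  (bit 6 = 0)
position 2: 101 → 0  (bit 5 = 0)
position 9: 100 → 1  (bit 4 = 1)
position 3: 011 → 0  (bit 3 = 0)
position 1: 010 → 0  (bit 2 = 0)
position 0: 001 → 1  (bit 1 = 1)
position 10: 000 → 0  (bit 0 = 0)
bits b7..b0 = 00010010 = 18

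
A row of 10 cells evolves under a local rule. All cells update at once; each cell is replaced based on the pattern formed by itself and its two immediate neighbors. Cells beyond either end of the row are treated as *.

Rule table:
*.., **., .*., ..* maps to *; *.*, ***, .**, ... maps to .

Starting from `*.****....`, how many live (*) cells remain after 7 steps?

*....**..*
**..*.***.
.****...*.
....**.**.
*..*.*..*.
****.****.
...*....*.
count of *: 2

2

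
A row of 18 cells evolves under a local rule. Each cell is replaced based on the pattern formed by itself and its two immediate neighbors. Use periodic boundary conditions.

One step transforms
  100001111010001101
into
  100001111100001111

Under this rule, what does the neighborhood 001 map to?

0

At position 4 the neighborhood is 001; the next row has 0 there.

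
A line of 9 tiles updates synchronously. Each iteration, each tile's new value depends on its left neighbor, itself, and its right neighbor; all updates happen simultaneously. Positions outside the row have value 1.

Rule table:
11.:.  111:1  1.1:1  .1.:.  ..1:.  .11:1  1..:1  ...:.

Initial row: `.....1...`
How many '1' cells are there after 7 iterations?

iteration 1: 1.....1..
iteration 2: .1.....1.
iteration 3: 1.1.....1
iteration 4: .1.1....1
iteration 5: 1.1.1...1
iteration 6: .1.1.1..1
iteration 7: 1.1.1.1.1
count of 1: 5

5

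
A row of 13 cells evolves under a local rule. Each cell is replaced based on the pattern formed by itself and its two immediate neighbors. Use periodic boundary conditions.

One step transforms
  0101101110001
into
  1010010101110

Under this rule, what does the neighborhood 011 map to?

At position 3 the neighborhood is 011; the next row has 0 there.

0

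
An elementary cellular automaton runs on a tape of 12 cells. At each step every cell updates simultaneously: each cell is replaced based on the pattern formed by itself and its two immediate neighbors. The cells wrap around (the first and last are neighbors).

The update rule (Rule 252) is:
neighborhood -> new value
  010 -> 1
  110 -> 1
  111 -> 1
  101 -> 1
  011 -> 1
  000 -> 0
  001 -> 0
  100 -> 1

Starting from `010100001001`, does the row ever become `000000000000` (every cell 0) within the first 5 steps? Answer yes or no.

111110001101
111111001111
111111101111
111111111111
111111111111
step 5 is 111111111111, still not uniform 0

no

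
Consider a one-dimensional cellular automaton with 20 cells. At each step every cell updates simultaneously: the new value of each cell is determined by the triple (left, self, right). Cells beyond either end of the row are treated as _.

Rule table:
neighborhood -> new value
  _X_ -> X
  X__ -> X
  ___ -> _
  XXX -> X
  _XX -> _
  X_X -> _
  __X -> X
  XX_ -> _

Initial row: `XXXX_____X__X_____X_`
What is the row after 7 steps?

_XX_X___XXXXXX___XXX
X___XX_X_XXXX_X_X_X_
XX_X___X__XX__X_X_XX
___XX_XXXX__XXX_X___
__X____XX_XX_X__XX__
_XXX__X______XXX__X_
X_X_XXXX____X_X_XXXX

X_X_XXXX____X_X_XXXX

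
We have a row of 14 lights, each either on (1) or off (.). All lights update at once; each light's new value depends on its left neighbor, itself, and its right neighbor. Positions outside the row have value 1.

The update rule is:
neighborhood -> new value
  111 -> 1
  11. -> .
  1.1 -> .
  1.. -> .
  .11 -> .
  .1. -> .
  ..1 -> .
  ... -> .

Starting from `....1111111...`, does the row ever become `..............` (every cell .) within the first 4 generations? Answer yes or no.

generation 1: .....11111....
generation 2: ......111.....
generation 3: .......1......
generation 4: ..............
all cells are . at generation 4

yes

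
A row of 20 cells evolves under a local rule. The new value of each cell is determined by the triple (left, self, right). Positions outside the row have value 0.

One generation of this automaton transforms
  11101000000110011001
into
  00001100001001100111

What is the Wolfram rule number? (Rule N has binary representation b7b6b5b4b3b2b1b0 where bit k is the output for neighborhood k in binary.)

position 1: 111 → 0  (bit 7 = 0)
position 2: 110 → 0  (bit 6 = 0)
position 3: 101 → 0  (bit 5 = 0)
position 5: 100 → 1  (bit 4 = 1)
position 0: 011 → 0  (bit 3 = 0)
position 4: 010 → 1  (bit 2 = 1)
position 10: 001 → 1  (bit 1 = 1)
position 6: 000 → 0  (bit 0 = 0)
bits b7..b0 = 00010110 = 22

22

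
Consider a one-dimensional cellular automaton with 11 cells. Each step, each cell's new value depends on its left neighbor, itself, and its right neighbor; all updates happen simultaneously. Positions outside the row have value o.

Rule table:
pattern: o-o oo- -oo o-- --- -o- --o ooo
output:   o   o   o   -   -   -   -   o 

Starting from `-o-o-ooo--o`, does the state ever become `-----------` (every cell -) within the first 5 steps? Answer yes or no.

step 1: o-o-oooo--o
step 2: oo-ooooo--o
step 3: oooooooo--o
step 4: oooooooo--o  (fixed point — unchanged through step 5)
step 5 is oooooooo--o, still not uniform -

no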